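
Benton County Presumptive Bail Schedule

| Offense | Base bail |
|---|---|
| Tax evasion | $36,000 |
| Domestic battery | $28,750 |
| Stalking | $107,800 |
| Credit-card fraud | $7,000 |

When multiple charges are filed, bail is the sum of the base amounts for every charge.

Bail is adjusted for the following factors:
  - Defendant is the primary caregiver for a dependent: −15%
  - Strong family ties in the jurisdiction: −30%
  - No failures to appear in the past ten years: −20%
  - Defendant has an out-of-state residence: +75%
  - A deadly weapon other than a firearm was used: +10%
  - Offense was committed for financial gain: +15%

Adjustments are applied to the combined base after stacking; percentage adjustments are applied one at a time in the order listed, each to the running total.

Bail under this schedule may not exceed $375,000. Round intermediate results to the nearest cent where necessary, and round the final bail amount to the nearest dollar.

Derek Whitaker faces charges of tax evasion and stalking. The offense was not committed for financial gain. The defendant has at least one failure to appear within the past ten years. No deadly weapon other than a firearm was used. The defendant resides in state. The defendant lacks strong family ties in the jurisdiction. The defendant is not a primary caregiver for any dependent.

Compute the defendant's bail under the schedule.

$143,800

Base amounts from the schedule: tax evasion $36,000; stalking $107,800.
Stacking rule: sum of all bases. $36,000 + $107,800 = $143,800.
No adjustment factors apply to this defendant.
$143,800 is within the $375,000 maximum.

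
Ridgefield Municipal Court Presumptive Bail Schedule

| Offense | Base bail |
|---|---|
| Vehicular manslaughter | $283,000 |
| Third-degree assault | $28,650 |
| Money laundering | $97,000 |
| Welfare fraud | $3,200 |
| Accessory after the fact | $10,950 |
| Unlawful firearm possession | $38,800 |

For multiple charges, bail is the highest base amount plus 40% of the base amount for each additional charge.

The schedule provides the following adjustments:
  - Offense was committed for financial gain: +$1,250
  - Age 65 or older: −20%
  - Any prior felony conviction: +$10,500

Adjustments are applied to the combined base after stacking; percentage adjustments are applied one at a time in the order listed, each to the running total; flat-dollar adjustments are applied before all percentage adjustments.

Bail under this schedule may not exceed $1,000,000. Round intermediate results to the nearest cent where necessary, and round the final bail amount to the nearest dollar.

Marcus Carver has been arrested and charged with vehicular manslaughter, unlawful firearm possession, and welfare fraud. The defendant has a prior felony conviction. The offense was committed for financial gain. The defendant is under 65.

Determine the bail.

Base amounts from the schedule: vehicular manslaughter $283,000; unlawful firearm possession $38,800; welfare fraud $3,200.
Stacking rule: highest base plus 40% of each additional charge. Highest is vehicular manslaughter at $283,000. Additional: $38,800 × 40% = $15,520; $3,200 × 40% = $1,280. Combined base = $283,000 + $16,800 = $299,800.
Offense was committed for financial gain (+$1,250 flat): $299,800 + $1,250 = $301,050.
Any prior felony conviction (+$10,500 flat): $301,050 + $10,500 = $311,550.
$311,550 is within the $1,000,000 maximum.

$311,550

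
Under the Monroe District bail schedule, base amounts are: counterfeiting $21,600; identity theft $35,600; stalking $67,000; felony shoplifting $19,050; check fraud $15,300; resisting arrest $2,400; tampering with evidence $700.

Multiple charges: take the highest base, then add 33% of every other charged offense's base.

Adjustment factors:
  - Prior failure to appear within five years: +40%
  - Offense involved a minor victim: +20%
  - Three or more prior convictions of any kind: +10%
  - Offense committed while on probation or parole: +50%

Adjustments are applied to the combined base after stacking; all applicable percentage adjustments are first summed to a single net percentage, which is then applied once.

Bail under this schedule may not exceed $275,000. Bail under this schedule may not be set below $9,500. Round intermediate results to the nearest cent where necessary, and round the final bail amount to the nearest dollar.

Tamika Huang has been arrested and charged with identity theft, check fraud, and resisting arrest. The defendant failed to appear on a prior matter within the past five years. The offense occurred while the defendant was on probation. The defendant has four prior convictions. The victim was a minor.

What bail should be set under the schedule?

$91,170

Base amounts from the schedule: identity theft $35,600; check fraud $15,300; resisting arrest $2,400.
Stacking rule: highest base plus 33% of each additional charge. Highest is identity theft at $35,600. Additional: $15,300 × 33% = $5,049; $2,400 × 33% = $792. Combined base = $35,600 + $5,841 = $41,441.
Net percentage adjustment: +40% +20% +10% +50% = +120%. $41,441 × 2.2 = $91,170.20.
$91,170.20 is within the $275,000 maximum.
$91,170.20 is at or above the $9,500 minimum.
Rounded to the nearest dollar: $91,170.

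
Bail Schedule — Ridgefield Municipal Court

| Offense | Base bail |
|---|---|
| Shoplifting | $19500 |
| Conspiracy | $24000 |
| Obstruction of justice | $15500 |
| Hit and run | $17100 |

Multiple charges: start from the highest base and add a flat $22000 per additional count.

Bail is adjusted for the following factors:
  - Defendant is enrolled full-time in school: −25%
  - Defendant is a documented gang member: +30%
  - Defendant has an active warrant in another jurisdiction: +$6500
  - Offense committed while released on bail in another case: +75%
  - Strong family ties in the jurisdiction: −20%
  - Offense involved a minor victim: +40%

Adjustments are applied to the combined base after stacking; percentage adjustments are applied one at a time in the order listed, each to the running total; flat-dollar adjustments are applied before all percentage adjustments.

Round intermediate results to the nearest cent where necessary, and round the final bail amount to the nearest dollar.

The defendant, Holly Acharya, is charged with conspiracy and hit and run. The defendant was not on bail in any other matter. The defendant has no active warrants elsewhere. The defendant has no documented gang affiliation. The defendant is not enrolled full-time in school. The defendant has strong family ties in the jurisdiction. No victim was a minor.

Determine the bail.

Base amounts from the schedule: conspiracy $24000; hit and run $17100.
Stacking rule: highest base plus $22000 per additional charge. Highest is conspiracy at $24000; 1 additional charge → +$22000. Combined base = $46000.
Strong family ties in the jurisdiction (−20%): $46000 × 0.8 = $36800.

$36800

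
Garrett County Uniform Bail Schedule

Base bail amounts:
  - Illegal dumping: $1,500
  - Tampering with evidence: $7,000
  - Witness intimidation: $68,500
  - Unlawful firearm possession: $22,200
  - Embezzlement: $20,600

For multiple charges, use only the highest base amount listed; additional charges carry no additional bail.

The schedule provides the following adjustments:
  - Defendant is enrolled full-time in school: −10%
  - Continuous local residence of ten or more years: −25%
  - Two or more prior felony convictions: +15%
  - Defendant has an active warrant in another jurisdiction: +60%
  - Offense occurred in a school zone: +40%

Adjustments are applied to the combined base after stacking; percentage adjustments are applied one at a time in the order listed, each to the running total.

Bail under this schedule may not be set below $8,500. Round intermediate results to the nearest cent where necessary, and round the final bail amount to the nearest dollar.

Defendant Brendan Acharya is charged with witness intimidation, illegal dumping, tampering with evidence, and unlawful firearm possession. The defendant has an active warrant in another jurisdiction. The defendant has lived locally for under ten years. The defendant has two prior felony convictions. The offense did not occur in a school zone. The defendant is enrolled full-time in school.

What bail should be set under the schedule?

$113,436

Base amounts from the schedule: witness intimidation $68,500; illegal dumping $1,500; tampering with evidence $7,000; unlawful firearm possession $22,200.
Stacking rule: use the highest base only. Highest is witness intimidation at $68,500. Combined base = $68,500.
Defendant is enrolled full-time in school (−10%): $68,500 × 0.9 = $61,650.
Two or more prior felony convictions (+15%): $61,650 × 1.15 = $70,897.50.
Defendant has an active warrant in another jurisdiction (+60%): $70,897.50 × 1.6 = $113,436.
$113,436 is at or above the $8,500 minimum.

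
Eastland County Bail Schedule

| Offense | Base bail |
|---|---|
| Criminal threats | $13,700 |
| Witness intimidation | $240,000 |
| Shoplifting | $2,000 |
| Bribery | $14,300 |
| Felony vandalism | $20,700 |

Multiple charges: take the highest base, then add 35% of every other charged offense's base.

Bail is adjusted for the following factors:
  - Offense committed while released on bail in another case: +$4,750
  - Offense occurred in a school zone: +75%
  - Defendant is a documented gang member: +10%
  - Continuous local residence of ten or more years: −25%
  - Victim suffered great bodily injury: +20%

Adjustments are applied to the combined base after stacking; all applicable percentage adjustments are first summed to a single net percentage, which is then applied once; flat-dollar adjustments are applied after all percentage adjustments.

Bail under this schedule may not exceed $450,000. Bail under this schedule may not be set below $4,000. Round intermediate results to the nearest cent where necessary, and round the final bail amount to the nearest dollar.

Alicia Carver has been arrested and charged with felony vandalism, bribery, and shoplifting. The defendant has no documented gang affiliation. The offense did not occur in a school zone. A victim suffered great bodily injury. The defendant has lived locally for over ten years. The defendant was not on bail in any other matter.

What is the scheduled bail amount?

Base amounts from the schedule: felony vandalism $20,700; bribery $14,300; shoplifting $2,000.
Stacking rule: highest base plus 35% of each additional charge. Highest is felony vandalism at $20,700. Additional: $14,300 × 35% = $5,005; $2,000 × 35% = $700. Combined base = $20,700 + $5,705 = $26,405.
Net percentage adjustment: −25% +20% = −5%. $26,405 × 0.95 = $25,084.75.
$25,084.75 is within the $450,000 maximum.
$25,084.75 is at or above the $4,000 minimum.
Rounded to the nearest dollar: $25,085.

$25,085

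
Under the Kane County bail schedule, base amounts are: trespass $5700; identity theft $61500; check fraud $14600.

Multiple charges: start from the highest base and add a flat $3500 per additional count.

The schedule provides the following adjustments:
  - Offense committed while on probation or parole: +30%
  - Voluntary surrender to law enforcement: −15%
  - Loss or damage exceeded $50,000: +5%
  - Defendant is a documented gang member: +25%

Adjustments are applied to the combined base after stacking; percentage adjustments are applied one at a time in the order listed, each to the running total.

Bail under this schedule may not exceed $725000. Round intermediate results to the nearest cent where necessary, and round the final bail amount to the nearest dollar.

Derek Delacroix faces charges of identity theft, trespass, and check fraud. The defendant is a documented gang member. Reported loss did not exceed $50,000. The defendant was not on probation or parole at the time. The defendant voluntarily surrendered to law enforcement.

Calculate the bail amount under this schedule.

$72781

Base amounts from the schedule: identity theft $61500; trespass $5700; check fraud $14600.
Stacking rule: highest base plus $3500 per additional charge. Highest is identity theft at $61500; 2 additional charges → +$7000. Combined base = $68500.
Voluntary surrender to law enforcement (−15%): $68500 × 0.85 = $58225.
Defendant is a documented gang member (+25%): $58225 × 1.25 = $72781.25.
$72781.25 is within the $725000 maximum.
Rounded to the nearest dollar: $72781.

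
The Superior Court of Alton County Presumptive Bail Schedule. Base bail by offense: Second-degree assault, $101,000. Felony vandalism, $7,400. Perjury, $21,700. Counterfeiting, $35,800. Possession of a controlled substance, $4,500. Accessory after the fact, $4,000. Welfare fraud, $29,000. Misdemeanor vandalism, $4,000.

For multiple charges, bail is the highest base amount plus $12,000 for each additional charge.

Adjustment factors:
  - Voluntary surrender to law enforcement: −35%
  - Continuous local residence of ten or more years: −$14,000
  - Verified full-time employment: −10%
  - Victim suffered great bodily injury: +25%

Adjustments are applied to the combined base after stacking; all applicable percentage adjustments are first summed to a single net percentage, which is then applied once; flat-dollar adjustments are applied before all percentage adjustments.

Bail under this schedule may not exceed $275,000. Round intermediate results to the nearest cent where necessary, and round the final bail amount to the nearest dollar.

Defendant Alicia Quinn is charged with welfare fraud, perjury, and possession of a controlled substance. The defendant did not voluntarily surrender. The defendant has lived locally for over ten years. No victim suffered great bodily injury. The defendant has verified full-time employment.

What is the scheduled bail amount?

$35,100

Base amounts from the schedule: welfare fraud $29,000; perjury $21,700; possession of a controlled substance $4,500.
Stacking rule: highest base plus $12,000 per additional charge. Highest is welfare fraud at $29,000; 2 additional charges → +$24,000. Combined base = $53,000.
Continuous local residence of ten or more years (−$14,000 flat): $53,000 − $14,000 = $39,000.
Verified full-time employment (−10%): $39,000 × 0.9 = $35,100.
$35,100 is within the $275,000 maximum.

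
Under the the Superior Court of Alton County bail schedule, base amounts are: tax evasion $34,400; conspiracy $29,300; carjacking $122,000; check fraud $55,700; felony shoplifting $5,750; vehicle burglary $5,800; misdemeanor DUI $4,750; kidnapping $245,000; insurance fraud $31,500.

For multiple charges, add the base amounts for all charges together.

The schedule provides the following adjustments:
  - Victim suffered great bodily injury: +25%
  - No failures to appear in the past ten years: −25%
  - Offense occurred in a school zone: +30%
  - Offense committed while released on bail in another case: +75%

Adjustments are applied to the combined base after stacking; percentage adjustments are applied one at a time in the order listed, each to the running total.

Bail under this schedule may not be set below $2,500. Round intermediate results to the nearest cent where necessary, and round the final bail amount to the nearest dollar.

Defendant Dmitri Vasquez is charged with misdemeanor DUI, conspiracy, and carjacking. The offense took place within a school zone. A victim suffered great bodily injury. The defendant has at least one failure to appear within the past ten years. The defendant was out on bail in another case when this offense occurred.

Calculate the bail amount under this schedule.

$443,767

Base amounts from the schedule: misdemeanor DUI $4,750; conspiracy $29,300; carjacking $122,000.
Stacking rule: sum of all bases. $4,750 + $29,300 + $122,000 = $156,050.
Victim suffered great bodily injury (+25%): $156,050 × 1.25 = $195,062.50.
Offense occurred in a school zone (+30%): $195,062.50 × 1.3 = $253,581.25.
Offense committed while released on bail in another case (+75%): $253,581.25 × 1.75 = $443,767.19.
$443,767.19 is at or above the $2,500 minimum.
Rounded to the nearest dollar: $443,767.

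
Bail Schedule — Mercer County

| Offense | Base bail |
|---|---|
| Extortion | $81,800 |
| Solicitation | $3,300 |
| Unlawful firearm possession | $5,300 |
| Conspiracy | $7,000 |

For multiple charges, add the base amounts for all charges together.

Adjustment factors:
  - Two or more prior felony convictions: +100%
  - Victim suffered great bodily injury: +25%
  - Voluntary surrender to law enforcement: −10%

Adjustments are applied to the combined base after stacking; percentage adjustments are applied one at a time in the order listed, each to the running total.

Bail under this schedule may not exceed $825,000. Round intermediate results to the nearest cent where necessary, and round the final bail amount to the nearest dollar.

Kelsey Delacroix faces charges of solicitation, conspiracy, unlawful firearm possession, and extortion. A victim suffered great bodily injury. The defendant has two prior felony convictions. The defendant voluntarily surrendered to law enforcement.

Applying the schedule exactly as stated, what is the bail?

Base amounts from the schedule: solicitation $3,300; conspiracy $7,000; unlawful firearm possession $5,300; extortion $81,800.
Stacking rule: sum of all bases. $3,300 + $7,000 + $5,300 + $81,800 = $97,400.
Two or more prior felony convictions (+100%): $97,400 × 2 = $194,800.
Victim suffered great bodily injury (+25%): $194,800 × 1.25 = $243,500.
Voluntary surrender to law enforcement (−10%): $243,500 × 0.9 = $219,150.
$219,150 is within the $825,000 maximum.

$219,150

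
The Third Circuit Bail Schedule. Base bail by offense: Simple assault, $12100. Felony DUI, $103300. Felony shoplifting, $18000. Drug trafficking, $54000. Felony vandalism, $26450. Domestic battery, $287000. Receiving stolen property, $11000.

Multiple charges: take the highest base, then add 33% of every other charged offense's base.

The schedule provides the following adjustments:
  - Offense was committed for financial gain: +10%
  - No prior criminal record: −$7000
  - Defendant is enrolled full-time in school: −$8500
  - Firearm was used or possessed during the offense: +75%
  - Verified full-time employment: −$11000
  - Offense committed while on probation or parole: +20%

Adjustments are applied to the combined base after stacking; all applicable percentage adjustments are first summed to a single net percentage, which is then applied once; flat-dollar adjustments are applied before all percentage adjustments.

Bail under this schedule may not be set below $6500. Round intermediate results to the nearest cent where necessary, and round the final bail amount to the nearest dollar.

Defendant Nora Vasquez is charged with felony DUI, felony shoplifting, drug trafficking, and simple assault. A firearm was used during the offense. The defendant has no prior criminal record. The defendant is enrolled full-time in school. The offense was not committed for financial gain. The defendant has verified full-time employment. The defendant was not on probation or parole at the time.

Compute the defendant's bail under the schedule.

$182968

Base amounts from the schedule: felony DUI $103300; felony shoplifting $18000; drug trafficking $54000; simple assault $12100.
Stacking rule: highest base plus 33% of each additional charge. Highest is felony DUI at $103300. Additional: $18000 × 33% = $5940; $54000 × 33% = $17820; $12100 × 33% = $3993. Combined base = $103300 + $27753 = $131053.
No prior criminal record (−$7000 flat): $131053 − $7000 = $124053.
Defendant is enrolled full-time in school (−$8500 flat): $124053 − $8500 = $115553.
Verified full-time employment (−$11000 flat): $115553 − $11000 = $104553.
Firearm was used or possessed during the offense (+75%): $104553 × 1.75 = $182967.75.
$182967.75 is at or above the $6500 minimum.
Rounded to the nearest dollar: $182968.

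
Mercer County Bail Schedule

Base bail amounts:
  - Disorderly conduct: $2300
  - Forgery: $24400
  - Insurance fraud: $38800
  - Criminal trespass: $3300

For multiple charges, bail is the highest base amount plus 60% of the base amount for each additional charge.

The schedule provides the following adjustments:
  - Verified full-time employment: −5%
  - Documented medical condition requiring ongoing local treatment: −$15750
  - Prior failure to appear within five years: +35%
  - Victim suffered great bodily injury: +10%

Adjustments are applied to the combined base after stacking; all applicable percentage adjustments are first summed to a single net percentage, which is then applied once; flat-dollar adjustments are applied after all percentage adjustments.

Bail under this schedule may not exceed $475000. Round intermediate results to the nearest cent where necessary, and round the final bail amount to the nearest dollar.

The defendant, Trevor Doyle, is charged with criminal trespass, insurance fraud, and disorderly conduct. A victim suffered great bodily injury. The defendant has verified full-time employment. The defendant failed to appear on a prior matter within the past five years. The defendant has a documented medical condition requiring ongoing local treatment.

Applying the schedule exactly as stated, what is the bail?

$43274

Base amounts from the schedule: criminal trespass $3300; insurance fraud $38800; disorderly conduct $2300.
Stacking rule: highest base plus 60% of each additional charge. Highest is insurance fraud at $38800. Additional: $3300 × 60% = $1980; $2300 × 60% = $1380. Combined base = $38800 + $3360 = $42160.
Net percentage adjustment: −5% +35% +10% = +40%. $42160 × 1.4 = $59024.
Documented medical condition requiring ongoing local treatment (−$15750 flat): $59024 − $15750 = $43274.
$43274 is within the $475000 maximum.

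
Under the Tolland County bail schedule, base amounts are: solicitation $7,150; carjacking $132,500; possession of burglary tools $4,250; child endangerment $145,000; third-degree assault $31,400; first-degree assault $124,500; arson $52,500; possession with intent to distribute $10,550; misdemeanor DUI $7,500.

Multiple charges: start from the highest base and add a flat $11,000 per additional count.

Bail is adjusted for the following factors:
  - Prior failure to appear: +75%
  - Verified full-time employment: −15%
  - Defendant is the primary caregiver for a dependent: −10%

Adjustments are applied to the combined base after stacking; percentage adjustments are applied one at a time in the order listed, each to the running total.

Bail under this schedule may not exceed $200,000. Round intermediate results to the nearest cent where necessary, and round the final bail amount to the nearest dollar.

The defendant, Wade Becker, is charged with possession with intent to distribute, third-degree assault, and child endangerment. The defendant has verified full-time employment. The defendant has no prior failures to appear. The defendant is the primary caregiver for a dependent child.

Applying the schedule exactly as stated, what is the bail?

$127,755

Base amounts from the schedule: possession with intent to distribute $10,550; third-degree assault $31,400; child endangerment $145,000.
Stacking rule: highest base plus $11,000 per additional charge. Highest is child endangerment at $145,000; 2 additional charges → +$22,000. Combined base = $167,000.
Verified full-time employment (−15%): $167,000 × 0.85 = $141,950.
Defendant is the primary caregiver for a dependent (−10%): $141,950 × 0.9 = $127,755.
$127,755 is within the $200,000 maximum.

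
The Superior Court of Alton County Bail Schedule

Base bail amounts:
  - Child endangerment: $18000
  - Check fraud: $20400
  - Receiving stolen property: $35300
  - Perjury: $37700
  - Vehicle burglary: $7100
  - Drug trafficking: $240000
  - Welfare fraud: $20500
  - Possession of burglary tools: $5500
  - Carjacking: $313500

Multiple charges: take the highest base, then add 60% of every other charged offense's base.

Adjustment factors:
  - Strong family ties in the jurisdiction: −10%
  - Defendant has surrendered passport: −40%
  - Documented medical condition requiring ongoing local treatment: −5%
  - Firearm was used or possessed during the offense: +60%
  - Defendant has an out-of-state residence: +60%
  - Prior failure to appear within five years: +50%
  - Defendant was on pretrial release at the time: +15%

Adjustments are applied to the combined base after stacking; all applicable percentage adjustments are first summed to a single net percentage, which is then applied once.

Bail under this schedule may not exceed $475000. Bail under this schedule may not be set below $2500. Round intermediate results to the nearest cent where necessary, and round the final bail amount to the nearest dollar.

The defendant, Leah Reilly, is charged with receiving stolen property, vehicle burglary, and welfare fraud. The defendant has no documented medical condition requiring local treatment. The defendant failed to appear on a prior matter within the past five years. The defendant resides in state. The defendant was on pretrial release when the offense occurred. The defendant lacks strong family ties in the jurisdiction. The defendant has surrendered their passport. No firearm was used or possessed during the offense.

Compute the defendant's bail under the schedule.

Base amounts from the schedule: receiving stolen property $35300; vehicle burglary $7100; welfare fraud $20500.
Stacking rule: highest base plus 60% of each additional charge. Highest is receiving stolen property at $35300. Additional: $7100 × 60% = $4260; $20500 × 60% = $12300. Combined base = $35300 + $16560 = $51860.
Net percentage adjustment: −40% +50% +15% = +25%. $51860 × 1.25 = $64825.
$64825 is within the $475000 maximum.
$64825 is at or above the $2500 minimum.

$64825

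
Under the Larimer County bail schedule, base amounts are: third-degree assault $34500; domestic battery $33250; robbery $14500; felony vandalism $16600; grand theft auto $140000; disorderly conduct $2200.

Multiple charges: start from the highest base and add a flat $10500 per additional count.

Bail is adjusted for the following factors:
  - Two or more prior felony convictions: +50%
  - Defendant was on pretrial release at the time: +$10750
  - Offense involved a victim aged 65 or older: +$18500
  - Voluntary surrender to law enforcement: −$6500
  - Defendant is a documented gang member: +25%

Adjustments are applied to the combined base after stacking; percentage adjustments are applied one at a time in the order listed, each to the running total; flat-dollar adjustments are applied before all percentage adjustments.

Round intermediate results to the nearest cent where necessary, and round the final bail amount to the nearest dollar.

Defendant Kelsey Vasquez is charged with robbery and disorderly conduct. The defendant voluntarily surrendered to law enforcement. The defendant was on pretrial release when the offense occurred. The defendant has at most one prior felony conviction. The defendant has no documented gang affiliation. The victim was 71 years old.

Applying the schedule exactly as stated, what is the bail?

Base amounts from the schedule: robbery $14500; disorderly conduct $2200.
Stacking rule: highest base plus $10500 per additional charge. Highest is robbery at $14500; 1 additional charge → +$10500. Combined base = $25000.
Defendant was on pretrial release at the time (+$10750 flat): $25000 + $10750 = $35750.
Offense involved a victim aged 65 or older (+$18500 flat): $35750 + $18500 = $54250.
Voluntary surrender to law enforcement (−$6500 flat): $54250 − $6500 = $47750.

$47750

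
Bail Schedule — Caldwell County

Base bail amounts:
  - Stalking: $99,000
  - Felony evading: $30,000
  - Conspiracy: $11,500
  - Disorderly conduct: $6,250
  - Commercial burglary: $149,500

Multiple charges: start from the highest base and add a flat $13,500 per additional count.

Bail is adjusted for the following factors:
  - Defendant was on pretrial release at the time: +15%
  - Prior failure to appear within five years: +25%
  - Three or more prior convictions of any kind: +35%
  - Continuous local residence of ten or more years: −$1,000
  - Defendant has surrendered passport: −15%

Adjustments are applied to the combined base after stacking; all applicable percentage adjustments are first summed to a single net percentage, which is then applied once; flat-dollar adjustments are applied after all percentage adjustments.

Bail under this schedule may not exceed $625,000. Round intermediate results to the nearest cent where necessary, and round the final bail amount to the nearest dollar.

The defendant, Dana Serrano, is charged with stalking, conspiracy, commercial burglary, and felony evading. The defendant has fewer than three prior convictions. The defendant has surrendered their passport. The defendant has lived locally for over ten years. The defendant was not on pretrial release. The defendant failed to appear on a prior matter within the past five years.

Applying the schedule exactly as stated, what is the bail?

$208,000

Base amounts from the schedule: stalking $99,000; conspiracy $11,500; commercial burglary $149,500; felony evading $30,000.
Stacking rule: highest base plus $13,500 per additional charge. Highest is commercial burglary at $149,500; 3 additional charges → +$40,500. Combined base = $190,000.
Net percentage adjustment: +25% −15% = +10%. $190,000 × 1.1 = $209,000.
Continuous local residence of ten or more years (−$1,000 flat): $209,000 − $1,000 = $208,000.
$208,000 is within the $625,000 maximum.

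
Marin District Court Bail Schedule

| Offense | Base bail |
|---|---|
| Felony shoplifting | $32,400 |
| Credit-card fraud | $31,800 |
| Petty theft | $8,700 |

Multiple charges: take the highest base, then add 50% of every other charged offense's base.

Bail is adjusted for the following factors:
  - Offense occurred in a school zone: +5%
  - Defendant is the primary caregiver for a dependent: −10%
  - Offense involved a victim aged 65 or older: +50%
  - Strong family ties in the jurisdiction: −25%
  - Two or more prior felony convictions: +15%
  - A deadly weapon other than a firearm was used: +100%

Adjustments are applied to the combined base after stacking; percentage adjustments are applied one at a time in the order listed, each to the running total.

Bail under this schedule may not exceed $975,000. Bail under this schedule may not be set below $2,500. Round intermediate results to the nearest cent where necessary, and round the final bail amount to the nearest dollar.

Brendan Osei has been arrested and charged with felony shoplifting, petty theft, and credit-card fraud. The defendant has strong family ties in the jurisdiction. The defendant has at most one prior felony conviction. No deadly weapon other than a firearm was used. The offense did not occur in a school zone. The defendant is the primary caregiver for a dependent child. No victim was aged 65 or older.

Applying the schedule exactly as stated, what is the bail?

$35,539

Base amounts from the schedule: felony shoplifting $32,400; petty theft $8,700; credit-card fraud $31,800.
Stacking rule: highest base plus 50% of each additional charge. Highest is felony shoplifting at $32,400. Additional: $8,700 × 50% = $4,350; $31,800 × 50% = $15,900. Combined base = $32,400 + $20,250 = $52,650.
Defendant is the primary caregiver for a dependent (−10%): $52,650 × 0.9 = $47,385.
Strong family ties in the jurisdiction (−25%): $47,385 × 0.75 = $35,538.75.
$35,538.75 is within the $975,000 maximum.
$35,538.75 is at or above the $2,500 minimum.
Rounded to the nearest dollar: $35,539.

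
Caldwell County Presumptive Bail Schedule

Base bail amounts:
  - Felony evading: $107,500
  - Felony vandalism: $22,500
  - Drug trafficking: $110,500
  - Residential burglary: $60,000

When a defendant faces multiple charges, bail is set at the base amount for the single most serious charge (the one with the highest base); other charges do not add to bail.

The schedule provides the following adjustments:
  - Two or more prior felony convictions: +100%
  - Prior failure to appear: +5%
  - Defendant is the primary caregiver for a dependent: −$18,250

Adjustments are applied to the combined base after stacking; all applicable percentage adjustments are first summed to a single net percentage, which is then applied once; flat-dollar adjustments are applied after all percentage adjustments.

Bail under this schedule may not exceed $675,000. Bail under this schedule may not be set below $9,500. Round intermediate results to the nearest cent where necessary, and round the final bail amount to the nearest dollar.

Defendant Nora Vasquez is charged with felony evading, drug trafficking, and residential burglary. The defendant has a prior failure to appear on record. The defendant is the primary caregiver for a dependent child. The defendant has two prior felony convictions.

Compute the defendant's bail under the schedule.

Base amounts from the schedule: felony evading $107,500; drug trafficking $110,500; residential burglary $60,000.
Stacking rule: use the highest base only. Highest is drug trafficking at $110,500. Combined base = $110,500.
Net percentage adjustment: +100% +5% = +105%. $110,500 × 2.05 = $226,525.
Defendant is the primary caregiver for a dependent (−$18,250 flat): $226,525 − $18,250 = $208,275.
$208,275 is within the $675,000 maximum.
$208,275 is at or above the $9,500 minimum.

$208,275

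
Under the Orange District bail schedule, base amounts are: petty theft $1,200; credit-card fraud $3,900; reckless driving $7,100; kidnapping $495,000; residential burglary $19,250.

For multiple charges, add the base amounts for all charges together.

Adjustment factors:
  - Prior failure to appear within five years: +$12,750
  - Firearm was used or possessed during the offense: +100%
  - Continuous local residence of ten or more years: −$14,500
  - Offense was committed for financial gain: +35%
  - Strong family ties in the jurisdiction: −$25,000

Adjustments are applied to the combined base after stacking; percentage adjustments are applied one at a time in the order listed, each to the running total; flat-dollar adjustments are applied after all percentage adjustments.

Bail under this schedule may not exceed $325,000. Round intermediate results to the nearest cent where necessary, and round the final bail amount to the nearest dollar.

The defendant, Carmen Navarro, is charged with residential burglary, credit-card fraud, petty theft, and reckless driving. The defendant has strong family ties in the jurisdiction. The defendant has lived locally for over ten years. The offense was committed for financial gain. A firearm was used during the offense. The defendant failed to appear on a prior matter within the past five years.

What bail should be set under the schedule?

$58,165

Base amounts from the schedule: residential burglary $19,250; credit-card fraud $3,900; petty theft $1,200; reckless driving $7,100.
Stacking rule: sum of all bases. $19,250 + $3,900 + $1,200 + $7,100 = $31,450.
Firearm was used or possessed during the offense (+100%): $31,450 × 2 = $62,900.
Offense was committed for financial gain (+35%): $62,900 × 1.35 = $84,915.
Prior failure to appear within five years (+$12,750 flat): $84,915 + $12,750 = $97,665.
Continuous local residence of ten or more years (−$14,500 flat): $97,665 − $14,500 = $83,165.
Strong family ties in the jurisdiction (−$25,000 flat): $83,165 − $25,000 = $58,165.
$58,165 is within the $325,000 maximum.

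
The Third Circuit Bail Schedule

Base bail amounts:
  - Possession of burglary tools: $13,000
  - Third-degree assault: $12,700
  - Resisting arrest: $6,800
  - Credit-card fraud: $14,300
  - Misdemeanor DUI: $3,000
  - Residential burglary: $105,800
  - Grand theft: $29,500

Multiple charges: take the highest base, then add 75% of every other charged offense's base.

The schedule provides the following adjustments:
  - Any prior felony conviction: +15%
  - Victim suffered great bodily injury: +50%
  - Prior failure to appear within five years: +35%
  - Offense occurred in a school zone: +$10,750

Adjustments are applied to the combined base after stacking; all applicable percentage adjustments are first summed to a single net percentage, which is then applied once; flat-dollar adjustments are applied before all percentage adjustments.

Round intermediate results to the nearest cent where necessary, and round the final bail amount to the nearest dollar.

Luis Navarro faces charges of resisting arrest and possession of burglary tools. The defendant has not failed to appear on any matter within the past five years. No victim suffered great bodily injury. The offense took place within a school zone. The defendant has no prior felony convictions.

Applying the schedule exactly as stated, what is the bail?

$28,850

Base amounts from the schedule: resisting arrest $6,800; possession of burglary tools $13,000.
Stacking rule: highest base plus 75% of each additional charge. Highest is possession of burglary tools at $13,000. Additional: $6,800 × 75% = $5,100. Combined base = $13,000 + $5,100 = $18,100.
Offense occurred in a school zone (+$10,750 flat): $18,100 + $10,750 = $28,850.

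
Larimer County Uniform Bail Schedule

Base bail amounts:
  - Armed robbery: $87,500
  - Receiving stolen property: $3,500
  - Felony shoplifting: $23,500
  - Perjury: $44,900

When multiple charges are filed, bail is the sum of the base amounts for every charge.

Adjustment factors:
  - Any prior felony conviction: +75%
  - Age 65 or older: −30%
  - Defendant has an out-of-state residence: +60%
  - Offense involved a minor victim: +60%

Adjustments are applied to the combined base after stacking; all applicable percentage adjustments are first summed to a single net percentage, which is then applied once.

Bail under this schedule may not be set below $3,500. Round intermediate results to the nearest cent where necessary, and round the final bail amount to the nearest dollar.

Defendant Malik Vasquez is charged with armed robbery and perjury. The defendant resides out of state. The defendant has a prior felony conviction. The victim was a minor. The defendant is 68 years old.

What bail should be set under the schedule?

Base amounts from the schedule: armed robbery $87,500; perjury $44,900.
Stacking rule: sum of all bases. $87,500 + $44,900 = $132,400.
Net percentage adjustment: +75% −30% +60% +60% = +165%. $132,400 × 2.65 = $350,860.
$350,860 is at or above the $3,500 minimum.

$350,860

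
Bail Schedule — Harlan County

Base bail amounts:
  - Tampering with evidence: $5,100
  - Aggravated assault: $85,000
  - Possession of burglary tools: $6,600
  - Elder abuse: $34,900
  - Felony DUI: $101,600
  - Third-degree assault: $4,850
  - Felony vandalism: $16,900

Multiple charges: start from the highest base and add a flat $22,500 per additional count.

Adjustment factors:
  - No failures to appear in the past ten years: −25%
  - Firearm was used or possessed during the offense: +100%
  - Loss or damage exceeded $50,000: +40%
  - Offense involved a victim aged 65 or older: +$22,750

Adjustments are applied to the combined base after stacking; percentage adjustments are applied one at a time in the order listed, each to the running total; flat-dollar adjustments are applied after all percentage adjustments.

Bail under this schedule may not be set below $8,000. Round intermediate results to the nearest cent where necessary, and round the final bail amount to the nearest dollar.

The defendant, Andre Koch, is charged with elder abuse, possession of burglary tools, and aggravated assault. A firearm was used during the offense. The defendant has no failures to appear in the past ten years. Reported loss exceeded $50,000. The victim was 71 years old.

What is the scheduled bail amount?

$295,750

Base amounts from the schedule: elder abuse $34,900; possession of burglary tools $6,600; aggravated assault $85,000.
Stacking rule: highest base plus $22,500 per additional charge. Highest is aggravated assault at $85,000; 2 additional charges → +$45,000. Combined base = $130,000.
No failures to appear in the past ten years (−25%): $130,000 × 0.75 = $97,500.
Firearm was used or possessed during the offense (+100%): $97,500 × 2 = $195,000.
Loss or damage exceeded $50,000 (+40%): $195,000 × 1.4 = $273,000.
Offense involved a victim aged 65 or older (+$22,750 flat): $273,000 + $22,750 = $295,750.
$295,750 is at or above the $8,000 minimum.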